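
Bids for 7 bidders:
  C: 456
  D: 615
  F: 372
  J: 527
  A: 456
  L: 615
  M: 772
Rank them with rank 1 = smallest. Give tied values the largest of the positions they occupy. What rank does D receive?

6

Sorted (ascending): 372, 456, 456, 527, 615, 615, 772
The 2 values of 456 occupy positions 2–3 → each gets rank 3.
The 2 values of 615 occupy positions 5–6 → each gets rank 6.
D has value 615 → rank 6.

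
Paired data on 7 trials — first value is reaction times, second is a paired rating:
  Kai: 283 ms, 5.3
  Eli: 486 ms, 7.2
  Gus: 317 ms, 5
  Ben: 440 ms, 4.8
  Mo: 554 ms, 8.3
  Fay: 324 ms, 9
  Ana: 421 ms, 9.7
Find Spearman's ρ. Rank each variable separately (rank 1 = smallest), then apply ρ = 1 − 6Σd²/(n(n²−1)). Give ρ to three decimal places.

0.179

Ranks of variable 1: 1, 6, 2, 5, 7, 3, 4
Ranks of variable 2: 3, 4, 2, 1, 5, 6, 7
d = r₁ − r₂: -2, 2, 0, 4, 2, -3, -3
d²: 4, 4, 0, 16, 4, 9, 9; Σd² = 46
ρ = 1 − 6·46/(7·48) = 1 − 276/336 = 0.179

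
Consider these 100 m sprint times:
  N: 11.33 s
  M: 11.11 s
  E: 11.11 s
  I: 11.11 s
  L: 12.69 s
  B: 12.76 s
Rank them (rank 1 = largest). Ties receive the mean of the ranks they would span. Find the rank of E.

Sorted (descending): 12.76, 12.69, 11.33, 11.11, 11.11, 11.11
The 3 values of 11.11 occupy positions 4–6 → average rank 5.
E has value 11.11 s → rank 5.

5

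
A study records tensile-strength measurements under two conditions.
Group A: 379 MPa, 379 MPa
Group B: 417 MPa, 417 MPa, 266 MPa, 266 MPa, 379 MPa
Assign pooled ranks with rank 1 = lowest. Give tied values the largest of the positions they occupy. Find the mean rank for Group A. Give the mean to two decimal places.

5.00

Sorted (ascending): 266, 266, 379, 379, 379, 417, 417
The 2 values of 266 occupy positions 1–2 → each gets rank 2.
The 3 values of 379 occupy positions 3–5 → each gets rank 5.
The 2 values of 417 occupy positions 6–7 → each gets rank 7.
Group A values → pooled ranks: 379→5, 379→5
Mean rank = (5 + 5) / 2 = 5.00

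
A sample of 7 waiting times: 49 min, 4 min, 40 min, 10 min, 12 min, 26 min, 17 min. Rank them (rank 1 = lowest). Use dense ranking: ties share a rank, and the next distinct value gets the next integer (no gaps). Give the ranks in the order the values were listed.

7, 1, 6, 2, 3, 5, 4

Sorted (ascending): 4, 10, 12, 17, 26, 40, 49
No ties — each value takes its position as its rank.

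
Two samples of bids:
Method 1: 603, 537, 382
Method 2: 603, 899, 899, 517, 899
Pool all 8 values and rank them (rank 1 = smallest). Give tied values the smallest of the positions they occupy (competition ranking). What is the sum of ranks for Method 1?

8

Sorted (ascending): 382, 517, 537, 603, 603, 899, 899, 899
The 2 values of 603 occupy positions 4–5 → each gets rank 4.
The 3 values of 899 occupy positions 6–8 → each gets rank 6.
Method 1 values → pooled ranks: 603→4, 537→3, 382→1
Rank sum = 4 + 3 + 1 = 8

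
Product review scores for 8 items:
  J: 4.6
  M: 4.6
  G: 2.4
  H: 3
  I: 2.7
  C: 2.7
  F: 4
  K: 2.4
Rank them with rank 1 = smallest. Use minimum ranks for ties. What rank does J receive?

7

Sorted (ascending): 2.4, 2.4, 2.7, 2.7, 3, 4, 4.6, 4.6
The 2 values of 2.4 occupy positions 1–2 → each gets rank 1.
The 2 values of 2.7 occupy positions 3–4 → each gets rank 3.
The 2 values of 4.6 occupy positions 7–8 → each gets rank 7.
J has value 4.6 → rank 7.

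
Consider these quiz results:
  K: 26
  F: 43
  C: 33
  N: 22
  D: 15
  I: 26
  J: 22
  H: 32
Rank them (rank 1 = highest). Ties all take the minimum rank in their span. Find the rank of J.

Sorted (descending): 43, 33, 32, 26, 26, 22, 22, 15
The 2 values of 26 occupy positions 4–5 → each gets rank 4.
The 2 values of 22 occupy positions 6–7 → each gets rank 6.
J has value 22 → rank 6.

6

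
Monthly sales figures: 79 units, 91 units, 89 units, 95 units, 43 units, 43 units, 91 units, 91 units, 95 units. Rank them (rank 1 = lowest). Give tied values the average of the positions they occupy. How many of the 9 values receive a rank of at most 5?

4

Sorted (ascending): 43, 43, 79, 89, 91, 91, 91, 95, 95
The 2 values of 43 occupy positions 1–2 → average rank (1+2)/2 = 1.5.
The 3 values of 91 occupy positions 5–7 → average rank 6.
The 2 values of 95 occupy positions 8–9 → average rank (8+9)/2 = 8.5.
Ranks ≤ 5: {1.5, 1.5, 3, 4} → 4 values.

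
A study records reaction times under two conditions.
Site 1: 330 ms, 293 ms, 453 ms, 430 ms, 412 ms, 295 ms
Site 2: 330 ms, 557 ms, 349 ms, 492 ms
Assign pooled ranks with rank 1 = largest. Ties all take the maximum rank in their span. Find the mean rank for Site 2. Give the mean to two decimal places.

Sorted (descending): 557, 492, 453, 430, 412, 349, 330, 330, 295, 293
The 2 values of 330 occupy positions 7–8 → each gets rank 8.
Site 2 values → pooled ranks: 330→8, 557→1, 349→6, 492→2
Mean rank = (8 + 1 + 6 + 2) / 4 = 4.25

4.25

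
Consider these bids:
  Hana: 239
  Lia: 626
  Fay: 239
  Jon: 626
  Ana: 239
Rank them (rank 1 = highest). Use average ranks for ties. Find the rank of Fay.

Sorted (descending): 626, 626, 239, 239, 239
The 2 values of 626 occupy positions 1–2 → average rank (1+2)/2 = 1.5.
The 3 values of 239 occupy positions 3–5 → average rank 4.
Fay has value 239 → rank 4.

4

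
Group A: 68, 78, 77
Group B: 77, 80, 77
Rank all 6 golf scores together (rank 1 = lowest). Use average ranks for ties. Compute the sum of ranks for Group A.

9

Sorted (ascending): 68, 77, 77, 77, 78, 80
The 3 values of 77 occupy positions 2–4 → average rank 3.
Group A values → pooled ranks: 68→1, 78→5, 77→3
Rank sum = 1 + 5 + 3 = 9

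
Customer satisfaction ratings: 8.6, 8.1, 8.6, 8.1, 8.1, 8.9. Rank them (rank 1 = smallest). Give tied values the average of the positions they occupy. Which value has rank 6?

Sorted (ascending): 8.1, 8.1, 8.1, 8.6, 8.6, 8.9
The 3 values of 8.1 occupy positions 1–3 → average rank 2.
The 2 values of 8.6 occupy positions 4–5 → average rank (4+5)/2 = 4.5.
Rank 6 → value 8.9.

8.9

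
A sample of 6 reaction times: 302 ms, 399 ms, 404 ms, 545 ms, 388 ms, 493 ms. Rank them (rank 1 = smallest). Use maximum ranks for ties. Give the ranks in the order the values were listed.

Sorted (ascending): 302, 388, 399, 404, 493, 545
No ties — each value takes its position as its rank.

1, 3, 4, 6, 2, 5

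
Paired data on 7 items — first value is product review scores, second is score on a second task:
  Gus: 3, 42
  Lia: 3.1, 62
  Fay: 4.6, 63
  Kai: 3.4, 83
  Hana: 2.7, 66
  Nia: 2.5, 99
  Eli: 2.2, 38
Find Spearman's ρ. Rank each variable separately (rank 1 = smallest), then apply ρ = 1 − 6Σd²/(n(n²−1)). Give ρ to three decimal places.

0.179

Ranks of variable 1: 4, 5, 7, 6, 3, 2, 1
Ranks of variable 2: 2, 3, 4, 6, 5, 7, 1
d = r₁ − r₂: 2, 2, 3, 0, -2, -5, 0
d²: 4, 4, 9, 0, 4, 25, 0; Σd² = 46
ρ = 1 − 6·46/(7·48) = 1 − 276/336 = 0.179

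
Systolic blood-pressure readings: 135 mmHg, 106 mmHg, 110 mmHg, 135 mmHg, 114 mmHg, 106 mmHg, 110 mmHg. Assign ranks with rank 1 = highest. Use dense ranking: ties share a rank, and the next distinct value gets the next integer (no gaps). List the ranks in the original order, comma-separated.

1, 4, 3, 1, 2, 4, 3

Sorted (descending): 135, 135, 114, 110, 110, 106, 106
The 2 values of 135 share dense rank 1.
The 2 values of 110 share dense rank 3.
The 2 values of 106 share dense rank 4.
Remaining distinct values take the next consecutive integers.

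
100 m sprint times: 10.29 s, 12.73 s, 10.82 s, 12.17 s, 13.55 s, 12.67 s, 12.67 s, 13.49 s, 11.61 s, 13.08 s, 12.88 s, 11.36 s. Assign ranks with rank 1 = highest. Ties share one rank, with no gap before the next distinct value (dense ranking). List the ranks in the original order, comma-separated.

11, 5, 10, 7, 1, 6, 6, 2, 8, 3, 4, 9

Sorted (descending): 13.55, 13.49, 13.08, 12.88, 12.73, 12.67, 12.67, 12.17, 11.61, 11.36, 10.82, 10.29
The 2 values of 12.67 share dense rank 6.
Remaining distinct values take the next consecutive integers.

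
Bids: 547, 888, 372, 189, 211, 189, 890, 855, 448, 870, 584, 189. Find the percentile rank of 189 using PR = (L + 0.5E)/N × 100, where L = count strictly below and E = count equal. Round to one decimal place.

12.5

N = 12.
Strictly below 189: 0. Equal to 189: 3.
PR = (0 + 0.5·3)/12 × 100 = 12.5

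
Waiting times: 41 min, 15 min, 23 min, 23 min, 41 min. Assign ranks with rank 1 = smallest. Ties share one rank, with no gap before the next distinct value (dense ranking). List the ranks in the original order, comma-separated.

3, 1, 2, 2, 3

Sorted (ascending): 15, 23, 23, 41, 41
The 2 values of 23 share dense rank 2.
The 2 values of 41 share dense rank 3.
Remaining distinct values take the next consecutive integers.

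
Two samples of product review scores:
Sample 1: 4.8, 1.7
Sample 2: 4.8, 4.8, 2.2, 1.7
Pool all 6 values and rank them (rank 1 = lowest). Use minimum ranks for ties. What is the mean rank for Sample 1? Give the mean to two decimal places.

Sorted (ascending): 1.7, 1.7, 2.2, 4.8, 4.8, 4.8
The 2 values of 1.7 occupy positions 1–2 → each gets rank 1.
The 3 values of 4.8 occupy positions 4–6 → each gets rank 4.
Sample 1 values → pooled ranks: 4.8→4, 1.7→1
Mean rank = (4 + 1) / 2 = 2.50

2.50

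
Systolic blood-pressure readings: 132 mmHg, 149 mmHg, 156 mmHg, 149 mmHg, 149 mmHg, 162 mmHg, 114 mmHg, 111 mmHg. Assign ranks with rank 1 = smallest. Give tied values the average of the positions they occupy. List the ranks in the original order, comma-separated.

3, 5, 7, 5, 5, 8, 2, 1

Sorted (ascending): 111, 114, 132, 149, 149, 149, 156, 162
The 3 values of 149 occupy positions 4–6 → average rank 5.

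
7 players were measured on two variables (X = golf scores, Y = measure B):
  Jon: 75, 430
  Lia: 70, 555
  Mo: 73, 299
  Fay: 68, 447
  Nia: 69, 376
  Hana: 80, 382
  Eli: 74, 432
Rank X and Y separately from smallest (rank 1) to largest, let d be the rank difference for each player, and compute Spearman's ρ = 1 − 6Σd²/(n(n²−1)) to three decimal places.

-0.250

Ranks of variable 1: 6, 3, 4, 1, 2, 7, 5
Ranks of variable 2: 4, 7, 1, 6, 2, 3, 5
d = r₁ − r₂: 2, -4, 3, -5, 0, 4, 0
d²: 4, 16, 9, 25, 0, 16, 0; Σd² = 70
ρ = 1 − 6·70/(7·48) = 1 − 420/336 = -0.250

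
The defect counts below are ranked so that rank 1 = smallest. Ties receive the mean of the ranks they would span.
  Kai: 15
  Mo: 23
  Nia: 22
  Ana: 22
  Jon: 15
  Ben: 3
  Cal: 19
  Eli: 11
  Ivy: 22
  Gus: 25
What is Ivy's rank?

Sorted (ascending): 3, 11, 15, 15, 19, 22, 22, 22, 23, 25
The 2 values of 15 occupy positions 3–4 → average rank (3+4)/2 = 3.5.
The 3 values of 22 occupy positions 6–8 → average rank 7.
Ivy has value 22 → rank 7.

7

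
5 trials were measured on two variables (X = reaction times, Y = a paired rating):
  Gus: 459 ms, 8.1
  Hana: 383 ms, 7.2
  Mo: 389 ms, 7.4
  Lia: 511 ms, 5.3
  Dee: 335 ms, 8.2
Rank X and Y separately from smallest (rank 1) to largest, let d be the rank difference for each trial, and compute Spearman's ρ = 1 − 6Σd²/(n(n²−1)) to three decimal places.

Ranks of variable 1: 4, 2, 3, 5, 1
Ranks of variable 2: 4, 2, 3, 1, 5
d = r₁ − r₂: 0, 0, 0, 4, -4
d²: 0, 0, 0, 16, 16; Σd² = 32
ρ = 1 − 6·32/(5·24) = 1 − 192/120 = -0.600

-0.600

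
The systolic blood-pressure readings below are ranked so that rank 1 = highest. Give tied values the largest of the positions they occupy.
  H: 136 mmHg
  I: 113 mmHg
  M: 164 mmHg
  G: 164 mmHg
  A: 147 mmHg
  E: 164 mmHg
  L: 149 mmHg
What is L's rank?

4

Sorted (descending): 164, 164, 164, 149, 147, 136, 113
The 3 values of 164 occupy positions 1–3 → each gets rank 3.
L has value 149 mmHg → rank 4.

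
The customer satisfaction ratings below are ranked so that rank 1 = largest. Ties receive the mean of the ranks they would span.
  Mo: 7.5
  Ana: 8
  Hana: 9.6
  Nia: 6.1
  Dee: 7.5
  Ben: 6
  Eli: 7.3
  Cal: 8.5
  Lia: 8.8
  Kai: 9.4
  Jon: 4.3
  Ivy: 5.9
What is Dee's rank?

6.5

Sorted (descending): 9.6, 9.4, 8.8, 8.5, 8, 7.5, 7.5, 7.3, 6.1, 6, 5.9, 4.3
The 2 values of 7.5 occupy positions 6–7 → average rank (6+7)/2 = 6.5.
Dee has value 7.5 → rank 6.5.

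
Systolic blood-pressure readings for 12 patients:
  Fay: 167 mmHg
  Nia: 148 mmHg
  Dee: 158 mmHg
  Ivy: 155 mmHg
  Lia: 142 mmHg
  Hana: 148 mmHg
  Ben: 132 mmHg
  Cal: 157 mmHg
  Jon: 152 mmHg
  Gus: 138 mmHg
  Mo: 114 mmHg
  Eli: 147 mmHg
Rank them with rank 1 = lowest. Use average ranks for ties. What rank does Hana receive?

6.5

Sorted (ascending): 114, 132, 138, 142, 147, 148, 148, 152, 155, 157, 158, 167
The 2 values of 148 occupy positions 6–7 → average rank (6+7)/2 = 6.5.
Hana has value 148 mmHg → rank 6.5.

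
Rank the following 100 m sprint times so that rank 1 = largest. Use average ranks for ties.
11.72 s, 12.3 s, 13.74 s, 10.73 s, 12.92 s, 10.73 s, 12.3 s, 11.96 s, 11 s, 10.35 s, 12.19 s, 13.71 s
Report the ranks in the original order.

8, 4.5, 1, 10.5, 3, 10.5, 4.5, 7, 9, 12, 6, 2

Sorted (descending): 13.74, 13.71, 12.92, 12.3, 12.3, 12.19, 11.96, 11.72, 11, 10.73, 10.73, 10.35
The 2 values of 12.3 occupy positions 4–5 → average rank (4+5)/2 = 4.5.
The 2 values of 10.73 occupy positions 10–11 → average rank (10+11)/2 = 10.5.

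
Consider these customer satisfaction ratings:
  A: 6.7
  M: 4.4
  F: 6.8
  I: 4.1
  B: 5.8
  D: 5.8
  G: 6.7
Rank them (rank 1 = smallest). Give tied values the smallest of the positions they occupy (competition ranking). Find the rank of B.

3

Sorted (ascending): 4.1, 4.4, 5.8, 5.8, 6.7, 6.7, 6.8
The 2 values of 5.8 occupy positions 3–4 → each gets rank 3.
The 2 values of 6.7 occupy positions 5–6 → each gets rank 5.
B has value 5.8 → rank 3.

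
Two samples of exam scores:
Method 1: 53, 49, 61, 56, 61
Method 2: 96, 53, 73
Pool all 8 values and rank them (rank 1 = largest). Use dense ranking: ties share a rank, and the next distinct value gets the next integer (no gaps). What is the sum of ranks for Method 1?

Sorted (descending): 96, 73, 61, 61, 56, 53, 53, 49
The 2 values of 61 share dense rank 3.
The 2 values of 53 share dense rank 5.
Remaining distinct values take the next consecutive integers.
Method 1 values → pooled ranks: 53→5, 49→6, 61→3, 56→4, 61→3
Rank sum = 5 + 6 + 3 + 4 + 3 = 21

21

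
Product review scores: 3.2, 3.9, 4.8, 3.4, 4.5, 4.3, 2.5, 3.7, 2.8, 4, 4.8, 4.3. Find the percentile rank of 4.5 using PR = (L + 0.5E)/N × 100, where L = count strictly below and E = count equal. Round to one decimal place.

79.2

N = 12.
Strictly below 4.5: 9. Equal to 4.5: 1.
PR = (9 + 0.5·1)/12 × 100 = 79.2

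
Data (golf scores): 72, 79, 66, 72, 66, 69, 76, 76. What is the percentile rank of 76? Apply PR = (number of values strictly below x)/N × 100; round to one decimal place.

N = 8.
Strictly below 76: 5. Equal to 76: 2.
PR = 5/8 × 100 = 62.5

62.5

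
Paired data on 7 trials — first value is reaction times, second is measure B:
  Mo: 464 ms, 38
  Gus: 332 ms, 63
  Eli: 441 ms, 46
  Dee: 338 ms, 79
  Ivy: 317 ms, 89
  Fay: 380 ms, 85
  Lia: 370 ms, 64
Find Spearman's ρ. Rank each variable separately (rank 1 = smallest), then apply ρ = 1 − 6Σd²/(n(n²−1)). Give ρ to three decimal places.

Ranks of variable 1: 7, 2, 6, 3, 1, 5, 4
Ranks of variable 2: 1, 3, 2, 5, 7, 6, 4
d = r₁ − r₂: 6, -1, 4, -2, -6, -1, 0
d²: 36, 1, 16, 4, 36, 1, 0; Σd² = 94
ρ = 1 − 6·94/(7·48) = 1 − 564/336 = -0.679

-0.679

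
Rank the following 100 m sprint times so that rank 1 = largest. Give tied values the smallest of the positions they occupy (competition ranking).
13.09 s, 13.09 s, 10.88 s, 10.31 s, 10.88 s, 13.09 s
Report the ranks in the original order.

Sorted (descending): 13.09, 13.09, 13.09, 10.88, 10.88, 10.31
The 3 values of 13.09 occupy positions 1–3 → each gets rank 1.
The 2 values of 10.88 occupy positions 4–5 → each gets rank 4.

1, 1, 4, 6, 4, 1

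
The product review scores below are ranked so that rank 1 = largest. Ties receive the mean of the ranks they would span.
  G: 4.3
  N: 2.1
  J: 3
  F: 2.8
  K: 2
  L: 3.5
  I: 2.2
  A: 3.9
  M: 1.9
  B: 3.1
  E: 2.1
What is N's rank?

8.5

Sorted (descending): 4.3, 3.9, 3.5, 3.1, 3, 2.8, 2.2, 2.1, 2.1, 2, 1.9
The 2 values of 2.1 occupy positions 8–9 → average rank (8+9)/2 = 8.5.
N has value 2.1 → rank 8.5.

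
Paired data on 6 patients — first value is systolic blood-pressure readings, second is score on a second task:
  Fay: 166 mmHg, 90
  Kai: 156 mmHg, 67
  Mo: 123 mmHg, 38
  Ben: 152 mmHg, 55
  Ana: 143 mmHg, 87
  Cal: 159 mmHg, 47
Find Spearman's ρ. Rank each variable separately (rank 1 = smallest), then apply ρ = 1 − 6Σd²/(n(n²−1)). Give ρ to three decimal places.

0.486

Ranks of variable 1: 6, 4, 1, 3, 2, 5
Ranks of variable 2: 6, 4, 1, 3, 5, 2
d = r₁ − r₂: 0, 0, 0, 0, -3, 3
d²: 0, 0, 0, 0, 9, 9; Σd² = 18
ρ = 1 − 6·18/(6·35) = 1 − 108/210 = 0.486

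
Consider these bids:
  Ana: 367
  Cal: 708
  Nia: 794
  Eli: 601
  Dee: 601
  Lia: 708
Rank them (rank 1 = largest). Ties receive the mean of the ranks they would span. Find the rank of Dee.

Sorted (descending): 794, 708, 708, 601, 601, 367
The 2 values of 708 occupy positions 2–3 → average rank (2+3)/2 = 2.5.
The 2 values of 601 occupy positions 4–5 → average rank (4+5)/2 = 4.5.
Dee has value 601 → rank 4.5.

4.5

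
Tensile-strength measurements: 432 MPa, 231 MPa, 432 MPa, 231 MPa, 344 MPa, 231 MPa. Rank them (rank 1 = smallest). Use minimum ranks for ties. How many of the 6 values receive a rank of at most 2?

3

Sorted (ascending): 231, 231, 231, 344, 432, 432
The 3 values of 231 occupy positions 1–3 → each gets rank 1.
The 2 values of 432 occupy positions 5–6 → each gets rank 5.
Ranks ≤ 2: {1, 1, 1} → 3 values.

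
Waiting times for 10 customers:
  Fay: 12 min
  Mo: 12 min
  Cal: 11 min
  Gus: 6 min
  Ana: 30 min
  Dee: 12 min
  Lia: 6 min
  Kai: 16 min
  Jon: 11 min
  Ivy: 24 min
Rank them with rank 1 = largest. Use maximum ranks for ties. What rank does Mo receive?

6

Sorted (descending): 30, 24, 16, 12, 12, 12, 11, 11, 6, 6
The 3 values of 12 occupy positions 4–6 → each gets rank 6.
The 2 values of 11 occupy positions 7–8 → each gets rank 8.
The 2 values of 6 occupy positions 9–10 → each gets rank 10.
Mo has value 12 min → rank 6.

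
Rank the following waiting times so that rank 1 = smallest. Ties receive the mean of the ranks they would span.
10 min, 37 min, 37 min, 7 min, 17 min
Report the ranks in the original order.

Sorted (ascending): 7, 10, 17, 37, 37
The 2 values of 37 occupy positions 4–5 → average rank (4+5)/2 = 4.5.

2, 4.5, 4.5, 1, 3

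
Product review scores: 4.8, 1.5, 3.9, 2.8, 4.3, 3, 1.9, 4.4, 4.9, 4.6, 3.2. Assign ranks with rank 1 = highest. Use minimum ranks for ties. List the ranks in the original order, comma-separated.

2, 11, 6, 9, 5, 8, 10, 4, 1, 3, 7

Sorted (descending): 4.9, 4.8, 4.6, 4.4, 4.3, 3.9, 3.2, 3, 2.8, 1.9, 1.5
No ties — each value takes its position as its rank.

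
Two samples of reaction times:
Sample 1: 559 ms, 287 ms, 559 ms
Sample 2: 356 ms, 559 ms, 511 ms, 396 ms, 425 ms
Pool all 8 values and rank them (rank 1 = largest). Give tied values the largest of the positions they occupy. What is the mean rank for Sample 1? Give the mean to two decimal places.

4.67

Sorted (descending): 559, 559, 559, 511, 425, 396, 356, 287
The 3 values of 559 occupy positions 1–3 → each gets rank 3.
Sample 1 values → pooled ranks: 559→3, 287→8, 559→3
Mean rank = (3 + 8 + 3) / 3 = 4.67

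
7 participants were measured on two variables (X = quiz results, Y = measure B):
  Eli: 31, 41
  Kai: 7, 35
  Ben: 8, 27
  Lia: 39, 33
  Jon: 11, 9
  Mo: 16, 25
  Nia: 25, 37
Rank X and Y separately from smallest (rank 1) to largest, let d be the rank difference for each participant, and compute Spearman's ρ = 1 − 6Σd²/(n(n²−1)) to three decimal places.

0.357

Ranks of variable 1: 6, 1, 2, 7, 3, 4, 5
Ranks of variable 2: 7, 5, 3, 4, 1, 2, 6
d = r₁ − r₂: -1, -4, -1, 3, 2, 2, -1
d²: 1, 16, 1, 9, 4, 4, 1; Σd² = 36
ρ = 1 − 6·36/(7·48) = 1 − 216/336 = 0.357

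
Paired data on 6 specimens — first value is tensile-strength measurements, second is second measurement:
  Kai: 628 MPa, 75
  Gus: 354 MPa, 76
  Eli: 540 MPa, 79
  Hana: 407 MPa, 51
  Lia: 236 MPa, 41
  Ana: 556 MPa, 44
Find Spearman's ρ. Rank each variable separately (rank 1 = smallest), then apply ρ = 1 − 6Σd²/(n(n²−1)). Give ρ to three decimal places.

0.257

Ranks of variable 1: 6, 2, 4, 3, 1, 5
Ranks of variable 2: 4, 5, 6, 3, 1, 2
d = r₁ − r₂: 2, -3, -2, 0, 0, 3
d²: 4, 9, 4, 0, 0, 9; Σd² = 26
ρ = 1 − 6·26/(6·35) = 1 − 156/210 = 0.257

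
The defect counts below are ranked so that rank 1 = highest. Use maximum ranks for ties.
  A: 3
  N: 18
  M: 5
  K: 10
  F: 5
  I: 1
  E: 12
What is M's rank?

5

Sorted (descending): 18, 12, 10, 5, 5, 3, 1
The 2 values of 5 occupy positions 4–5 → each gets rank 5.
M has value 5 → rank 5.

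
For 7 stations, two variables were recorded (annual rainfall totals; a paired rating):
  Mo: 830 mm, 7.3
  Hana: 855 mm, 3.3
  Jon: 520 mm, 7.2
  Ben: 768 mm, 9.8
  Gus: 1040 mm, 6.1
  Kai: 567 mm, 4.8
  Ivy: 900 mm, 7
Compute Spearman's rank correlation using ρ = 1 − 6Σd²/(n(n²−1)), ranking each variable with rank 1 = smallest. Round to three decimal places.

-0.286

Ranks of variable 1: 4, 5, 1, 3, 7, 2, 6
Ranks of variable 2: 6, 1, 5, 7, 3, 2, 4
d = r₁ − r₂: -2, 4, -4, -4, 4, 0, 2
d²: 4, 16, 16, 16, 16, 0, 4; Σd² = 72
ρ = 1 − 6·72/(7·48) = 1 − 432/336 = -0.286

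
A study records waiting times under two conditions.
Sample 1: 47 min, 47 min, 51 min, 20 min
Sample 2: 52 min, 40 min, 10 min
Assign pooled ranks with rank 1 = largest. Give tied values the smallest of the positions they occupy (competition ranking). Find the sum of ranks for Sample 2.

13

Sorted (descending): 52, 51, 47, 47, 40, 20, 10
The 2 values of 47 occupy positions 3–4 → each gets rank 3.
Sample 2 values → pooled ranks: 52→1, 40→5, 10→7
Rank sum = 1 + 5 + 7 = 13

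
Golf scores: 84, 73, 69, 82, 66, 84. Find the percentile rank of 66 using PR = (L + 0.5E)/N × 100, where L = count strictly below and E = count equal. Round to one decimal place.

8.3

N = 6.
Strictly below 66: 0. Equal to 66: 1.
PR = (0 + 0.5·1)/6 × 100 = 8.3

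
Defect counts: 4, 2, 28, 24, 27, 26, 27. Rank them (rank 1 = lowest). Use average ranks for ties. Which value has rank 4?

Sorted (ascending): 2, 4, 24, 26, 27, 27, 28
The 2 values of 27 occupy positions 5–6 → average rank (5+6)/2 = 5.5.
Rank 4 → value 26.

26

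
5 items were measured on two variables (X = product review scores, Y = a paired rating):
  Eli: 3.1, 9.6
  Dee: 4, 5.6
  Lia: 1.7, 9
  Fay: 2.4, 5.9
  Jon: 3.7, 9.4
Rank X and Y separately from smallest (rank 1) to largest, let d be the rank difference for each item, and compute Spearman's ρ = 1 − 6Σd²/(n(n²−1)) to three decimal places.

-0.200

Ranks of variable 1: 3, 5, 1, 2, 4
Ranks of variable 2: 5, 1, 3, 2, 4
d = r₁ − r₂: -2, 4, -2, 0, 0
d²: 4, 16, 4, 0, 0; Σd² = 24
ρ = 1 − 6·24/(5·24) = 1 − 144/120 = -0.200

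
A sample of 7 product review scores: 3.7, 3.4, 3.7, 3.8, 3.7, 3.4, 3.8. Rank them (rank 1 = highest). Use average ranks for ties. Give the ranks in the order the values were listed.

4, 6.5, 4, 1.5, 4, 6.5, 1.5

Sorted (descending): 3.8, 3.8, 3.7, 3.7, 3.7, 3.4, 3.4
The 2 values of 3.8 occupy positions 1–2 → average rank (1+2)/2 = 1.5.
The 3 values of 3.7 occupy positions 3–5 → average rank 4.
The 2 values of 3.4 occupy positions 6–7 → average rank (6+7)/2 = 6.5.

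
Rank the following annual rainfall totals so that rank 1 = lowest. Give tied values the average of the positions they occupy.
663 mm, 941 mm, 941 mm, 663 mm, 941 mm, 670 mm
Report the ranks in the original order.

Sorted (ascending): 663, 663, 670, 941, 941, 941
The 2 values of 663 occupy positions 1–2 → average rank (1+2)/2 = 1.5.
The 3 values of 941 occupy positions 4–6 → average rank 5.

1.5, 5, 5, 1.5, 5, 3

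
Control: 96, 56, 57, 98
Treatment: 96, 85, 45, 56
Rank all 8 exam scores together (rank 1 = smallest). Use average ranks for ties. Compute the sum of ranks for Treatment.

15

Sorted (ascending): 45, 56, 56, 57, 85, 96, 96, 98
The 2 values of 56 occupy positions 2–3 → average rank (2+3)/2 = 2.5.
The 2 values of 96 occupy positions 6–7 → average rank (6+7)/2 = 6.5.
Treatment values → pooled ranks: 96→6.5, 85→5, 45→1, 56→2.5
Rank sum = 6.5 + 5 + 1 + 2.5 = 15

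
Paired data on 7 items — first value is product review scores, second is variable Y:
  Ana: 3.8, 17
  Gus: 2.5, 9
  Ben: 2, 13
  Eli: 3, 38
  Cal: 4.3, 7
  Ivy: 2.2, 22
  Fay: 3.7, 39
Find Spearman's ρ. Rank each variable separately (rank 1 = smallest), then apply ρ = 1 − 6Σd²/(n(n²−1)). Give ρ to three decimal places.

Ranks of variable 1: 6, 3, 1, 4, 7, 2, 5
Ranks of variable 2: 4, 2, 3, 6, 1, 5, 7
d = r₁ − r₂: 2, 1, -2, -2, 6, -3, -2
d²: 4, 1, 4, 4, 36, 9, 4; Σd² = 62
ρ = 1 − 6·62/(7·48) = 1 − 372/336 = -0.107

-0.107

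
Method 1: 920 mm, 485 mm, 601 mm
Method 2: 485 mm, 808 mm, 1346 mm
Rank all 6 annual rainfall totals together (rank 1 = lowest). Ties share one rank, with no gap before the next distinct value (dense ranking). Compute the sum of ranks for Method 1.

Sorted (ascending): 485, 485, 601, 808, 920, 1346
The 2 values of 485 share dense rank 1.
Remaining distinct values take the next consecutive integers.
Method 1 values → pooled ranks: 920→4, 485→1, 601→2
Rank sum = 4 + 1 + 2 = 7

7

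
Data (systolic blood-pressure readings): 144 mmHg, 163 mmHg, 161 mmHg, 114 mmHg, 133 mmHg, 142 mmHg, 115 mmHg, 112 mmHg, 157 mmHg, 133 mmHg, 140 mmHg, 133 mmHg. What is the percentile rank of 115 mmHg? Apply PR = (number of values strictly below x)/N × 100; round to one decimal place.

16.7

N = 12.
Strictly below 115: 2. Equal to 115: 1.
PR = 2/12 × 100 = 16.7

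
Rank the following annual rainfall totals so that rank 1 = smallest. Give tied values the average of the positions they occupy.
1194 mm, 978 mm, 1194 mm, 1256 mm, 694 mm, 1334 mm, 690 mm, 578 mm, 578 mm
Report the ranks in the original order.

Sorted (ascending): 578, 578, 690, 694, 978, 1194, 1194, 1256, 1334
The 2 values of 578 occupy positions 1–2 → average rank (1+2)/2 = 1.5.
The 2 values of 1194 occupy positions 6–7 → average rank (6+7)/2 = 6.5.

6.5, 5, 6.5, 8, 4, 9, 3, 1.5, 1.5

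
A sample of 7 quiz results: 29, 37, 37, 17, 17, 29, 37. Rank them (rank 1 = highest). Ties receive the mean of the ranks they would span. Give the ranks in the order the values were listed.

Sorted (descending): 37, 37, 37, 29, 29, 17, 17
The 3 values of 37 occupy positions 1–3 → average rank 2.
The 2 values of 29 occupy positions 4–5 → average rank (4+5)/2 = 4.5.
The 2 values of 17 occupy positions 6–7 → average rank (6+7)/2 = 6.5.

4.5, 2, 2, 6.5, 6.5, 4.5, 2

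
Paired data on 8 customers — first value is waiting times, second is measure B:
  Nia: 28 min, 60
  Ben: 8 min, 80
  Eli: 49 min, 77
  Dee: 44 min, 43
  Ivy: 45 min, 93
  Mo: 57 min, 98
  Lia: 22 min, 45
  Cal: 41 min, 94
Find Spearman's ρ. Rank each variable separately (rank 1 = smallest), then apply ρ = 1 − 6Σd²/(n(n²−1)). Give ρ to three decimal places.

0.405

Ranks of variable 1: 3, 1, 7, 5, 6, 8, 2, 4
Ranks of variable 2: 3, 5, 4, 1, 6, 8, 2, 7
d = r₁ − r₂: 0, -4, 3, 4, 0, 0, 0, -3
d²: 0, 16, 9, 16, 0, 0, 0, 9; Σd² = 50
ρ = 1 − 6·50/(8·63) = 1 − 300/504 = 0.405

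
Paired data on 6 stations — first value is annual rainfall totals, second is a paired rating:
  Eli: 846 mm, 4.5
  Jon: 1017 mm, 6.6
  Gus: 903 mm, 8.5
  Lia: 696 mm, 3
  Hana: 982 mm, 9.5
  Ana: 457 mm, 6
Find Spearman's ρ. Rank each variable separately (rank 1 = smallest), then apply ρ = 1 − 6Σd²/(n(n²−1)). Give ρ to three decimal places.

Ranks of variable 1: 3, 6, 4, 2, 5, 1
Ranks of variable 2: 2, 4, 5, 1, 6, 3
d = r₁ − r₂: 1, 2, -1, 1, -1, -2
d²: 1, 4, 1, 1, 1, 4; Σd² = 12
ρ = 1 − 6·12/(6·35) = 1 − 72/210 = 0.657

0.657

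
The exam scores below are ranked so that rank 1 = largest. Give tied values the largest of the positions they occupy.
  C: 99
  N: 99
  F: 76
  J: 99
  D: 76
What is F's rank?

5

Sorted (descending): 99, 99, 99, 76, 76
The 3 values of 99 occupy positions 1–3 → each gets rank 3.
The 2 values of 76 occupy positions 4–5 → each gets rank 5.
F has value 76 → rank 5.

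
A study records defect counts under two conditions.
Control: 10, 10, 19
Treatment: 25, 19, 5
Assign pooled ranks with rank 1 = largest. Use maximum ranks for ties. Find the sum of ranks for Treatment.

10

Sorted (descending): 25, 19, 19, 10, 10, 5
The 2 values of 19 occupy positions 2–3 → each gets rank 3.
The 2 values of 10 occupy positions 4–5 → each gets rank 5.
Treatment values → pooled ranks: 25→1, 19→3, 5→6
Rank sum = 1 + 3 + 6 = 10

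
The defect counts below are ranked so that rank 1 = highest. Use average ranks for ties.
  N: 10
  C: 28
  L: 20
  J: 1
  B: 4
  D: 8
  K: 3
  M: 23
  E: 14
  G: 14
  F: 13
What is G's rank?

4.5

Sorted (descending): 28, 23, 20, 14, 14, 13, 10, 8, 4, 3, 1
The 2 values of 14 occupy positions 4–5 → average rank (4+5)/2 = 4.5.
G has value 14 → rank 4.5.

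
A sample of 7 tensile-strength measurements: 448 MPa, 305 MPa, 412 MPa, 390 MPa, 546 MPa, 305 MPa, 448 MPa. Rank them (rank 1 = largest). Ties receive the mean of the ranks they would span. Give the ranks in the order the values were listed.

2.5, 6.5, 4, 5, 1, 6.5, 2.5

Sorted (descending): 546, 448, 448, 412, 390, 305, 305
The 2 values of 448 occupy positions 2–3 → average rank (2+3)/2 = 2.5.
The 2 values of 305 occupy positions 6–7 → average rank (6+7)/2 = 6.5.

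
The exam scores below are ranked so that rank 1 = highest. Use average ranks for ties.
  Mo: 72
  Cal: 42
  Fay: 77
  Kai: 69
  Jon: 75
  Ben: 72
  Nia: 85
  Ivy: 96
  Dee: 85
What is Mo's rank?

6.5

Sorted (descending): 96, 85, 85, 77, 75, 72, 72, 69, 42
The 2 values of 85 occupy positions 2–3 → average rank (2+3)/2 = 2.5.
The 2 values of 72 occupy positions 6–7 → average rank (6+7)/2 = 6.5.
Mo has value 72 → rank 6.5.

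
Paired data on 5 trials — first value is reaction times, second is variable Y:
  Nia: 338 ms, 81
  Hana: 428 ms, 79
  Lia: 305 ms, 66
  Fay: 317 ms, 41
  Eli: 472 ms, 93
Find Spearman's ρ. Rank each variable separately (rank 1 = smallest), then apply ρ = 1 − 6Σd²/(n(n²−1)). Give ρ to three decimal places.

0.800

Ranks of variable 1: 3, 4, 1, 2, 5
Ranks of variable 2: 4, 3, 2, 1, 5
d = r₁ − r₂: -1, 1, -1, 1, 0
d²: 1, 1, 1, 1, 0; Σd² = 4
ρ = 1 − 6·4/(5·24) = 1 − 24/120 = 0.800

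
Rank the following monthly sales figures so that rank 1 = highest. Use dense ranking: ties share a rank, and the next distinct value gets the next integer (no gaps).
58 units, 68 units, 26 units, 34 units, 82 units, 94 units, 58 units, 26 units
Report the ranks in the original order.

4, 3, 6, 5, 2, 1, 4, 6

Sorted (descending): 94, 82, 68, 58, 58, 34, 26, 26
The 2 values of 58 share dense rank 4.
The 2 values of 26 share dense rank 6.
Remaining distinct values take the next consecutive integers.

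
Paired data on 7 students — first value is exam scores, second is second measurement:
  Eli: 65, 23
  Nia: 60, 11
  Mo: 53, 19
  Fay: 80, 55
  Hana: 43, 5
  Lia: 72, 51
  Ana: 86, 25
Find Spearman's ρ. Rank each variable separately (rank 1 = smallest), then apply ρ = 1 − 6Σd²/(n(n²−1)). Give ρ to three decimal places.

0.857

Ranks of variable 1: 4, 3, 2, 6, 1, 5, 7
Ranks of variable 2: 4, 2, 3, 7, 1, 6, 5
d = r₁ − r₂: 0, 1, -1, -1, 0, -1, 2
d²: 0, 1, 1, 1, 0, 1, 4; Σd² = 8
ρ = 1 − 6·8/(7·48) = 1 − 48/336 = 0.857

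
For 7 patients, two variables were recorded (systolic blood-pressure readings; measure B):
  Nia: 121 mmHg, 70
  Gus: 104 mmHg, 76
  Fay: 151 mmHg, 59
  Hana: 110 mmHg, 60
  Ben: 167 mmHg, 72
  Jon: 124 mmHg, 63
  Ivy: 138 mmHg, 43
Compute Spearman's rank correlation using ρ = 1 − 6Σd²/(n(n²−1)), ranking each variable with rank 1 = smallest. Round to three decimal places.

Ranks of variable 1: 3, 1, 6, 2, 7, 4, 5
Ranks of variable 2: 5, 7, 2, 3, 6, 4, 1
d = r₁ − r₂: -2, -6, 4, -1, 1, 0, 4
d²: 4, 36, 16, 1, 1, 0, 16; Σd² = 74
ρ = 1 − 6·74/(7·48) = 1 − 444/336 = -0.321

-0.321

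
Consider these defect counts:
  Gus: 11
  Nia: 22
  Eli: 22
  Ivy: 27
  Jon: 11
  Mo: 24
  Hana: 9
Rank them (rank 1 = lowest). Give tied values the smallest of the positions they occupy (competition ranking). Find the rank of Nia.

Sorted (ascending): 9, 11, 11, 22, 22, 24, 27
The 2 values of 11 occupy positions 2–3 → each gets rank 2.
The 2 values of 22 occupy positions 4–5 → each gets rank 4.
Nia has value 22 → rank 4.

4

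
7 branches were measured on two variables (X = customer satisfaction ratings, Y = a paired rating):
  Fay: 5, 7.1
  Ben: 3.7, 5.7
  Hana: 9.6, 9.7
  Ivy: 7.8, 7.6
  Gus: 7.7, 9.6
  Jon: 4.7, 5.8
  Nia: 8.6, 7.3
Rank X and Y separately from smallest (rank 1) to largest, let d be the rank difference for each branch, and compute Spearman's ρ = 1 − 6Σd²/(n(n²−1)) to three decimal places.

0.857

Ranks of variable 1: 3, 1, 7, 5, 4, 2, 6
Ranks of variable 2: 3, 1, 7, 5, 6, 2, 4
d = r₁ − r₂: 0, 0, 0, 0, -2, 0, 2
d²: 0, 0, 0, 0, 4, 0, 4; Σd² = 8
ρ = 1 − 6·8/(7·48) = 1 − 48/336 = 0.857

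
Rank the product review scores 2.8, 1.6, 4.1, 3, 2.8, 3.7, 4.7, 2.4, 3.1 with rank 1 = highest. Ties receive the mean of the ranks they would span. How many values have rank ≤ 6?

5

Sorted (descending): 4.7, 4.1, 3.7, 3.1, 3, 2.8, 2.8, 2.4, 1.6
The 2 values of 2.8 occupy positions 6–7 → average rank (6+7)/2 = 6.5.
Ranks ≤ 6: {1, 2, 3, 4, 5} → 5 values.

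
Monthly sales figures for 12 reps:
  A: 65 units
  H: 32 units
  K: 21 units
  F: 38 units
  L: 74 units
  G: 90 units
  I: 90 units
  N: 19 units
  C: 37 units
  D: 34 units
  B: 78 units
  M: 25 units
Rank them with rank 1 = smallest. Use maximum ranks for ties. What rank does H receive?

4

Sorted (ascending): 19, 21, 25, 32, 34, 37, 38, 65, 74, 78, 90, 90
The 2 values of 90 occupy positions 11–12 → each gets rank 12.
H has value 32 units → rank 4.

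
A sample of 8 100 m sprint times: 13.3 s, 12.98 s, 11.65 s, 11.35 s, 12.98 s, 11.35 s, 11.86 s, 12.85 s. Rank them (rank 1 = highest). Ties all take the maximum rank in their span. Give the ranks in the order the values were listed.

1, 3, 6, 8, 3, 8, 5, 4

Sorted (descending): 13.3, 12.98, 12.98, 12.85, 11.86, 11.65, 11.35, 11.35
The 2 values of 12.98 occupy positions 2–3 → each gets rank 3.
The 2 values of 11.35 occupy positions 7–8 → each gets rank 8.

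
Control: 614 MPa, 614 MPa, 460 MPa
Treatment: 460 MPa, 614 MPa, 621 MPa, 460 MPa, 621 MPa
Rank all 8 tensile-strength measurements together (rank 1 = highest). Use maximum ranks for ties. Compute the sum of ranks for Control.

18

Sorted (descending): 621, 621, 614, 614, 614, 460, 460, 460
The 2 values of 621 occupy positions 1–2 → each gets rank 2.
The 3 values of 614 occupy positions 3–5 → each gets rank 5.
The 3 values of 460 occupy positions 6–8 → each gets rank 8.
Control values → pooled ranks: 614→5, 614→5, 460→8
Rank sum = 5 + 5 + 8 = 18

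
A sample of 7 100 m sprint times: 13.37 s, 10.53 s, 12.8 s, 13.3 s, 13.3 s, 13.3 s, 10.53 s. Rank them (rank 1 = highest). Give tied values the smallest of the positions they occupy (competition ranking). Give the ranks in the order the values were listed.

1, 6, 5, 2, 2, 2, 6

Sorted (descending): 13.37, 13.3, 13.3, 13.3, 12.8, 10.53, 10.53
The 3 values of 13.3 occupy positions 2–4 → each gets rank 2.
The 2 values of 10.53 occupy positions 6–7 → each gets rank 6.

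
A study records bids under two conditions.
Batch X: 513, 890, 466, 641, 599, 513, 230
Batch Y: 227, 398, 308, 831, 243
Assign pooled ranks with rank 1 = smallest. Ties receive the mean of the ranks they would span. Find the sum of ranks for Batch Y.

Sorted (ascending): 227, 230, 243, 308, 398, 466, 513, 513, 599, 641, 831, 890
The 2 values of 513 occupy positions 7–8 → average rank (7+8)/2 = 7.5.
Batch Y values → pooled ranks: 227→1, 398→5, 308→4, 831→11, 243→3
Rank sum = 1 + 5 + 4 + 11 + 3 = 24

24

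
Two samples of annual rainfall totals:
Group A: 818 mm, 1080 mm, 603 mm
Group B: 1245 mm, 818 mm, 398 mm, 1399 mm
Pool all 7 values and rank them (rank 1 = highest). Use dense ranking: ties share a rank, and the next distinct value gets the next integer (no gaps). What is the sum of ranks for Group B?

Sorted (descending): 1399, 1245, 1080, 818, 818, 603, 398
The 2 values of 818 share dense rank 4.
Remaining distinct values take the next consecutive integers.
Group B values → pooled ranks: 1245→2, 818→4, 398→6, 1399→1
Rank sum = 2 + 4 + 6 + 1 = 13

13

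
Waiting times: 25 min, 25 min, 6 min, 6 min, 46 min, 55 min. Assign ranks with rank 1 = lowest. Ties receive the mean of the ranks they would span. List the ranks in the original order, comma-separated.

Sorted (ascending): 6, 6, 25, 25, 46, 55
The 2 values of 6 occupy positions 1–2 → average rank (1+2)/2 = 1.5.
The 2 values of 25 occupy positions 3–4 → average rank (3+4)/2 = 3.5.

3.5, 3.5, 1.5, 1.5, 5, 6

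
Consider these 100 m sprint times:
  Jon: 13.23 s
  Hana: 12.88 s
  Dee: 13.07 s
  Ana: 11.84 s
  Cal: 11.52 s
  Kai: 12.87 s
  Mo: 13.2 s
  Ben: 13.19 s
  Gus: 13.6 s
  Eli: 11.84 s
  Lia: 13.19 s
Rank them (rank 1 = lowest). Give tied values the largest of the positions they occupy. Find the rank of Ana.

Sorted (ascending): 11.52, 11.84, 11.84, 12.87, 12.88, 13.07, 13.19, 13.19, 13.2, 13.23, 13.6
The 2 values of 11.84 occupy positions 2–3 → each gets rank 3.
The 2 values of 13.19 occupy positions 7–8 → each gets rank 8.
Ana has value 11.84 s → rank 3.

3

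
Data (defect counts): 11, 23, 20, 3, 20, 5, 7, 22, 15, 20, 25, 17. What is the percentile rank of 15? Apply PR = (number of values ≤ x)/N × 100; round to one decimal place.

41.7

N = 12.
Strictly below 15: 4. Equal to 15: 1.
PR = 5/12 × 100 = 41.7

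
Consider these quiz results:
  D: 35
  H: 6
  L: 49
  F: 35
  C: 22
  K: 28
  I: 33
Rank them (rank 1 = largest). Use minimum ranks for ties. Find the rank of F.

2

Sorted (descending): 49, 35, 35, 33, 28, 22, 6
The 2 values of 35 occupy positions 2–3 → each gets rank 2.
F has value 35 → rank 2.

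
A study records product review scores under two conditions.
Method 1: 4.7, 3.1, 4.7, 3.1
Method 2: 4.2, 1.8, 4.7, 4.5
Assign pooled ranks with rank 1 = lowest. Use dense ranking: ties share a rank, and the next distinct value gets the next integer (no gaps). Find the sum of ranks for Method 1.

Sorted (ascending): 1.8, 3.1, 3.1, 4.2, 4.5, 4.7, 4.7, 4.7
The 2 values of 3.1 share dense rank 2.
The 3 values of 4.7 share dense rank 5.
Remaining distinct values take the next consecutive integers.
Method 1 values → pooled ranks: 4.7→5, 3.1→2, 4.7→5, 3.1→2
Rank sum = 5 + 2 + 5 + 2 = 14

14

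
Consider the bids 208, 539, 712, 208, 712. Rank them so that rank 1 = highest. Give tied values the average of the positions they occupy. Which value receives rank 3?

Sorted (descending): 712, 712, 539, 208, 208
The 2 values of 712 occupy positions 1–2 → average rank (1+2)/2 = 1.5.
The 2 values of 208 occupy positions 4–5 → average rank (4+5)/2 = 4.5.
Rank 3 → value 539.

539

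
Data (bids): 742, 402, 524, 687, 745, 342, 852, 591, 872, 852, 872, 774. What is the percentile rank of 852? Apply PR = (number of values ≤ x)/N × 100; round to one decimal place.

83.3

N = 12.
Strictly below 852: 8. Equal to 852: 2.
PR = 10/12 × 100 = 83.3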